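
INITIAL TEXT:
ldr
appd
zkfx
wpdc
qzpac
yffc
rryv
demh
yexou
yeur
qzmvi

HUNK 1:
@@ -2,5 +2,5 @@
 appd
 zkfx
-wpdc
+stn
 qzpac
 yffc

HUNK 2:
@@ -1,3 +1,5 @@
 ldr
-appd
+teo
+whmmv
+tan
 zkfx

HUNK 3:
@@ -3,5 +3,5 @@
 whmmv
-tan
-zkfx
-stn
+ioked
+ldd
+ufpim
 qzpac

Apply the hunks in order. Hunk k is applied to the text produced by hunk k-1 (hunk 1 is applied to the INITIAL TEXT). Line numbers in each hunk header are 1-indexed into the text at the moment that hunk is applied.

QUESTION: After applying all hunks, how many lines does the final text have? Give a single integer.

Answer: 13

Derivation:
Hunk 1: at line 2 remove [wpdc] add [stn] -> 11 lines: ldr appd zkfx stn qzpac yffc rryv demh yexou yeur qzmvi
Hunk 2: at line 1 remove [appd] add [teo,whmmv,tan] -> 13 lines: ldr teo whmmv tan zkfx stn qzpac yffc rryv demh yexou yeur qzmvi
Hunk 3: at line 3 remove [tan,zkfx,stn] add [ioked,ldd,ufpim] -> 13 lines: ldr teo whmmv ioked ldd ufpim qzpac yffc rryv demh yexou yeur qzmvi
Final line count: 13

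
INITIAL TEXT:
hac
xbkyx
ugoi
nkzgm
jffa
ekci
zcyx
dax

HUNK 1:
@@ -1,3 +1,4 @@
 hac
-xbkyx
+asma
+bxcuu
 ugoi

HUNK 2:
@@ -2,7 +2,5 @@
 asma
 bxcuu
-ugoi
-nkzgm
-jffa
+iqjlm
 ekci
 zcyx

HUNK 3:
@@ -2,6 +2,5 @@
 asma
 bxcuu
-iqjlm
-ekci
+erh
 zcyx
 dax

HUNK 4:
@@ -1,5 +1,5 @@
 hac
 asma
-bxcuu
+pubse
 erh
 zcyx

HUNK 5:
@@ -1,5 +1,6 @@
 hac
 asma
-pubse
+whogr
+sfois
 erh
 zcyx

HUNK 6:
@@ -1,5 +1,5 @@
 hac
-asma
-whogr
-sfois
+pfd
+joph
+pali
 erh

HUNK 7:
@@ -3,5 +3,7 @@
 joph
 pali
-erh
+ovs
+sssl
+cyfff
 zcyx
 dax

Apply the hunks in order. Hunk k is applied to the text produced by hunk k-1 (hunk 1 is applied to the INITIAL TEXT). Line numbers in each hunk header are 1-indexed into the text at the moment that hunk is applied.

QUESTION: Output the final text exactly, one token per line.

Hunk 1: at line 1 remove [xbkyx] add [asma,bxcuu] -> 9 lines: hac asma bxcuu ugoi nkzgm jffa ekci zcyx dax
Hunk 2: at line 2 remove [ugoi,nkzgm,jffa] add [iqjlm] -> 7 lines: hac asma bxcuu iqjlm ekci zcyx dax
Hunk 3: at line 2 remove [iqjlm,ekci] add [erh] -> 6 lines: hac asma bxcuu erh zcyx dax
Hunk 4: at line 1 remove [bxcuu] add [pubse] -> 6 lines: hac asma pubse erh zcyx dax
Hunk 5: at line 1 remove [pubse] add [whogr,sfois] -> 7 lines: hac asma whogr sfois erh zcyx dax
Hunk 6: at line 1 remove [asma,whogr,sfois] add [pfd,joph,pali] -> 7 lines: hac pfd joph pali erh zcyx dax
Hunk 7: at line 3 remove [erh] add [ovs,sssl,cyfff] -> 9 lines: hac pfd joph pali ovs sssl cyfff zcyx dax

Answer: hac
pfd
joph
pali
ovs
sssl
cyfff
zcyx
dax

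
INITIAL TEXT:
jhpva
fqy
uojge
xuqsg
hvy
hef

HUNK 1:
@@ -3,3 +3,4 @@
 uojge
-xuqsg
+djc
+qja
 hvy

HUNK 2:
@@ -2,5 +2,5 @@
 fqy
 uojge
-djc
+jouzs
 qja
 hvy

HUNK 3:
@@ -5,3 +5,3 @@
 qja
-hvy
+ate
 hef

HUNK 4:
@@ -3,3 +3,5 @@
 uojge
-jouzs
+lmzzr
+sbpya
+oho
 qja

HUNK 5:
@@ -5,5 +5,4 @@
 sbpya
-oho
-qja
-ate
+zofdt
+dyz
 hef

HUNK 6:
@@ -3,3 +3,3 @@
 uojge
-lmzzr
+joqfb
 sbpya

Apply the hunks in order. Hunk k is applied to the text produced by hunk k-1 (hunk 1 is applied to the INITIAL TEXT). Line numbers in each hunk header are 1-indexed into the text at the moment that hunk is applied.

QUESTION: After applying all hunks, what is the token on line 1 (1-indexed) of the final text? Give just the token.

Hunk 1: at line 3 remove [xuqsg] add [djc,qja] -> 7 lines: jhpva fqy uojge djc qja hvy hef
Hunk 2: at line 2 remove [djc] add [jouzs] -> 7 lines: jhpva fqy uojge jouzs qja hvy hef
Hunk 3: at line 5 remove [hvy] add [ate] -> 7 lines: jhpva fqy uojge jouzs qja ate hef
Hunk 4: at line 3 remove [jouzs] add [lmzzr,sbpya,oho] -> 9 lines: jhpva fqy uojge lmzzr sbpya oho qja ate hef
Hunk 5: at line 5 remove [oho,qja,ate] add [zofdt,dyz] -> 8 lines: jhpva fqy uojge lmzzr sbpya zofdt dyz hef
Hunk 6: at line 3 remove [lmzzr] add [joqfb] -> 8 lines: jhpva fqy uojge joqfb sbpya zofdt dyz hef
Final line 1: jhpva

Answer: jhpva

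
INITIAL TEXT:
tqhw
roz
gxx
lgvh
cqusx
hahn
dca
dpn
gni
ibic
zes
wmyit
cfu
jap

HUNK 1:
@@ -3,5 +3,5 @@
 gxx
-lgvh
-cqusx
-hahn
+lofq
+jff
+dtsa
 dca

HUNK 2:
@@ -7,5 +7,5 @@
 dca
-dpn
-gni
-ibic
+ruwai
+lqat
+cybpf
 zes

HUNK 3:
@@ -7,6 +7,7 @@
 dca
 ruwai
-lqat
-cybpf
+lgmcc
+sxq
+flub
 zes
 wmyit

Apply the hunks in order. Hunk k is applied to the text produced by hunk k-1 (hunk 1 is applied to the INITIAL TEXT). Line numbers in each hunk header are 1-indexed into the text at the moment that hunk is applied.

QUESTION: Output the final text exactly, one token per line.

Hunk 1: at line 3 remove [lgvh,cqusx,hahn] add [lofq,jff,dtsa] -> 14 lines: tqhw roz gxx lofq jff dtsa dca dpn gni ibic zes wmyit cfu jap
Hunk 2: at line 7 remove [dpn,gni,ibic] add [ruwai,lqat,cybpf] -> 14 lines: tqhw roz gxx lofq jff dtsa dca ruwai lqat cybpf zes wmyit cfu jap
Hunk 3: at line 7 remove [lqat,cybpf] add [lgmcc,sxq,flub] -> 15 lines: tqhw roz gxx lofq jff dtsa dca ruwai lgmcc sxq flub zes wmyit cfu jap

Answer: tqhw
roz
gxx
lofq
jff
dtsa
dca
ruwai
lgmcc
sxq
flub
zes
wmyit
cfu
jap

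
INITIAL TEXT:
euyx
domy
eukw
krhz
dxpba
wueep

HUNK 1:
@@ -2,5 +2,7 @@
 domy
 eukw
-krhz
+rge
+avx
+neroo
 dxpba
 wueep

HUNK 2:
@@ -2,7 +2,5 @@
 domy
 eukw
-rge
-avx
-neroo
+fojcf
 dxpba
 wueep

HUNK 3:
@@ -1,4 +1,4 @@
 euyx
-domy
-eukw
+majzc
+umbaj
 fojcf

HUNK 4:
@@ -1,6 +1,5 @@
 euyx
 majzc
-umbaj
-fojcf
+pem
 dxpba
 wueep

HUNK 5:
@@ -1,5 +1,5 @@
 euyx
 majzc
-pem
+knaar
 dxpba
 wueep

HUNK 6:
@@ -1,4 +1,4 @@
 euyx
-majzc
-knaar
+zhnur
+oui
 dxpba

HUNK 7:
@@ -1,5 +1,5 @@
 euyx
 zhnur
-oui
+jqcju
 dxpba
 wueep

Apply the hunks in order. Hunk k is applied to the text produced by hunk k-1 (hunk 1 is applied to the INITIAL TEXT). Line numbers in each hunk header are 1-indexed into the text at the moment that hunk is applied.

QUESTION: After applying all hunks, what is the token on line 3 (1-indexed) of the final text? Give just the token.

Hunk 1: at line 2 remove [krhz] add [rge,avx,neroo] -> 8 lines: euyx domy eukw rge avx neroo dxpba wueep
Hunk 2: at line 2 remove [rge,avx,neroo] add [fojcf] -> 6 lines: euyx domy eukw fojcf dxpba wueep
Hunk 3: at line 1 remove [domy,eukw] add [majzc,umbaj] -> 6 lines: euyx majzc umbaj fojcf dxpba wueep
Hunk 4: at line 1 remove [umbaj,fojcf] add [pem] -> 5 lines: euyx majzc pem dxpba wueep
Hunk 5: at line 1 remove [pem] add [knaar] -> 5 lines: euyx majzc knaar dxpba wueep
Hunk 6: at line 1 remove [majzc,knaar] add [zhnur,oui] -> 5 lines: euyx zhnur oui dxpba wueep
Hunk 7: at line 1 remove [oui] add [jqcju] -> 5 lines: euyx zhnur jqcju dxpba wueep
Final line 3: jqcju

Answer: jqcju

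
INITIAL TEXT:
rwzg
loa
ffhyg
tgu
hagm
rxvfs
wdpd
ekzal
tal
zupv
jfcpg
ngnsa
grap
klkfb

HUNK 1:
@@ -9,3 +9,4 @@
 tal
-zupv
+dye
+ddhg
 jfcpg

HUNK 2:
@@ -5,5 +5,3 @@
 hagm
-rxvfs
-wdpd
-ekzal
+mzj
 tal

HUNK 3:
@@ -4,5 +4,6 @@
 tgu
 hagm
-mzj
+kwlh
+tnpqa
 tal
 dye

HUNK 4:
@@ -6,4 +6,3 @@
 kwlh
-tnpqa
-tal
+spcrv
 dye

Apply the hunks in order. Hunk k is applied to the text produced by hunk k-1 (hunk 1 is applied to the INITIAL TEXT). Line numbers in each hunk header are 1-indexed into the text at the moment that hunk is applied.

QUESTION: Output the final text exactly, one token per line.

Hunk 1: at line 9 remove [zupv] add [dye,ddhg] -> 15 lines: rwzg loa ffhyg tgu hagm rxvfs wdpd ekzal tal dye ddhg jfcpg ngnsa grap klkfb
Hunk 2: at line 5 remove [rxvfs,wdpd,ekzal] add [mzj] -> 13 lines: rwzg loa ffhyg tgu hagm mzj tal dye ddhg jfcpg ngnsa grap klkfb
Hunk 3: at line 4 remove [mzj] add [kwlh,tnpqa] -> 14 lines: rwzg loa ffhyg tgu hagm kwlh tnpqa tal dye ddhg jfcpg ngnsa grap klkfb
Hunk 4: at line 6 remove [tnpqa,tal] add [spcrv] -> 13 lines: rwzg loa ffhyg tgu hagm kwlh spcrv dye ddhg jfcpg ngnsa grap klkfb

Answer: rwzg
loa
ffhyg
tgu
hagm
kwlh
spcrv
dye
ddhg
jfcpg
ngnsa
grap
klkfb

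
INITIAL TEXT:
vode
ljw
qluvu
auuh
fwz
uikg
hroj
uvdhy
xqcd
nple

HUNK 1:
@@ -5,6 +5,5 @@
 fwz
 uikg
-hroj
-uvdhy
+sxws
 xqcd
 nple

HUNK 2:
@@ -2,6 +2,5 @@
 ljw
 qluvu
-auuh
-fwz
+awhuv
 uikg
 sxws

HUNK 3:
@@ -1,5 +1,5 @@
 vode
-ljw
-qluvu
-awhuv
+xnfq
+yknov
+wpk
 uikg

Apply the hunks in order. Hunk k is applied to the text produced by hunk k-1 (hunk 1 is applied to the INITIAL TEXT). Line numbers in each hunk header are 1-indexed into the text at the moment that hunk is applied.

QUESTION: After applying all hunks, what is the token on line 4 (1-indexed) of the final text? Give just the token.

Answer: wpk

Derivation:
Hunk 1: at line 5 remove [hroj,uvdhy] add [sxws] -> 9 lines: vode ljw qluvu auuh fwz uikg sxws xqcd nple
Hunk 2: at line 2 remove [auuh,fwz] add [awhuv] -> 8 lines: vode ljw qluvu awhuv uikg sxws xqcd nple
Hunk 3: at line 1 remove [ljw,qluvu,awhuv] add [xnfq,yknov,wpk] -> 8 lines: vode xnfq yknov wpk uikg sxws xqcd nple
Final line 4: wpk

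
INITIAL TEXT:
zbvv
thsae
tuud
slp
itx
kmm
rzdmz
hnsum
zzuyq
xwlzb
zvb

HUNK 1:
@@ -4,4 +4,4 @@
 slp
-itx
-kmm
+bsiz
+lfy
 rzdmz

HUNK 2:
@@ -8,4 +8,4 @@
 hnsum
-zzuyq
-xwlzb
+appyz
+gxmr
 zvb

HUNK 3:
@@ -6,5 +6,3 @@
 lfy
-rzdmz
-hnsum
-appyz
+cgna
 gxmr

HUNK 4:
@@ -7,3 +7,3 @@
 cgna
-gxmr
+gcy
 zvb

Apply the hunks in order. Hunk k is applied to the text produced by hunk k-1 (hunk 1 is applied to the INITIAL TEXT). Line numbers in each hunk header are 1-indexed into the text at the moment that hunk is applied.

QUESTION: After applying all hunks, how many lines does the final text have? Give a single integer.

Answer: 9

Derivation:
Hunk 1: at line 4 remove [itx,kmm] add [bsiz,lfy] -> 11 lines: zbvv thsae tuud slp bsiz lfy rzdmz hnsum zzuyq xwlzb zvb
Hunk 2: at line 8 remove [zzuyq,xwlzb] add [appyz,gxmr] -> 11 lines: zbvv thsae tuud slp bsiz lfy rzdmz hnsum appyz gxmr zvb
Hunk 3: at line 6 remove [rzdmz,hnsum,appyz] add [cgna] -> 9 lines: zbvv thsae tuud slp bsiz lfy cgna gxmr zvb
Hunk 4: at line 7 remove [gxmr] add [gcy] -> 9 lines: zbvv thsae tuud slp bsiz lfy cgna gcy zvb
Final line count: 9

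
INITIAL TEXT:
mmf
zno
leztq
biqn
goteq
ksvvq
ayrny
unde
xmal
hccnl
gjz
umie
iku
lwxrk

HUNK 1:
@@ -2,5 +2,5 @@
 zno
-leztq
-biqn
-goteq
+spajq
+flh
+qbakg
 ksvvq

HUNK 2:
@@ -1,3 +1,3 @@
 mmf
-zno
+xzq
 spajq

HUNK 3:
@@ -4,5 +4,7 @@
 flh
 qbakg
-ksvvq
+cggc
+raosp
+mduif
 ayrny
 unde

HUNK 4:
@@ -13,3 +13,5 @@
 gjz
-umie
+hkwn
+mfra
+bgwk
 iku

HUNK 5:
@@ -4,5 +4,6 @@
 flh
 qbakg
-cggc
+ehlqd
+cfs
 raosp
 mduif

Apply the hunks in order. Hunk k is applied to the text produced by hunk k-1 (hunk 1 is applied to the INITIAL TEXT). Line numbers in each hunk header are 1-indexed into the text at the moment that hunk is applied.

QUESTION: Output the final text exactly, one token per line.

Hunk 1: at line 2 remove [leztq,biqn,goteq] add [spajq,flh,qbakg] -> 14 lines: mmf zno spajq flh qbakg ksvvq ayrny unde xmal hccnl gjz umie iku lwxrk
Hunk 2: at line 1 remove [zno] add [xzq] -> 14 lines: mmf xzq spajq flh qbakg ksvvq ayrny unde xmal hccnl gjz umie iku lwxrk
Hunk 3: at line 4 remove [ksvvq] add [cggc,raosp,mduif] -> 16 lines: mmf xzq spajq flh qbakg cggc raosp mduif ayrny unde xmal hccnl gjz umie iku lwxrk
Hunk 4: at line 13 remove [umie] add [hkwn,mfra,bgwk] -> 18 lines: mmf xzq spajq flh qbakg cggc raosp mduif ayrny unde xmal hccnl gjz hkwn mfra bgwk iku lwxrk
Hunk 5: at line 4 remove [cggc] add [ehlqd,cfs] -> 19 lines: mmf xzq spajq flh qbakg ehlqd cfs raosp mduif ayrny unde xmal hccnl gjz hkwn mfra bgwk iku lwxrk

Answer: mmf
xzq
spajq
flh
qbakg
ehlqd
cfs
raosp
mduif
ayrny
unde
xmal
hccnl
gjz
hkwn
mfra
bgwk
iku
lwxrk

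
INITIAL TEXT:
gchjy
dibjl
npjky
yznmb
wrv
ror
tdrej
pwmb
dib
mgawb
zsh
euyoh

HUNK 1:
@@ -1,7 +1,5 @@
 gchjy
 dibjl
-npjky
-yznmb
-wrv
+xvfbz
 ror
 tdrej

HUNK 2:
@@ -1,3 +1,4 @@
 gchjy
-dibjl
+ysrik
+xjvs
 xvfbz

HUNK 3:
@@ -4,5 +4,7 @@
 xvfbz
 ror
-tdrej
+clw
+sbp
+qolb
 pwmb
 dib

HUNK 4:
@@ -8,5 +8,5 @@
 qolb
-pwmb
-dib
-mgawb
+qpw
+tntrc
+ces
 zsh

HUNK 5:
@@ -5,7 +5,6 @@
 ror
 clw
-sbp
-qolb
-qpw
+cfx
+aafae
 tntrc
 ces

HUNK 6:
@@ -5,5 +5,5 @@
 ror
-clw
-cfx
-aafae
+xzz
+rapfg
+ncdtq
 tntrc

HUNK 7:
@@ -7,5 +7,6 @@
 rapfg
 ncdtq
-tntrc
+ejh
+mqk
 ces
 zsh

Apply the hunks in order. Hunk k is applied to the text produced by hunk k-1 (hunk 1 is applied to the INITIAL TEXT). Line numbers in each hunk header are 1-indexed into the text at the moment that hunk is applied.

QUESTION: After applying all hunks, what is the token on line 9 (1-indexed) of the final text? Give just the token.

Answer: ejh

Derivation:
Hunk 1: at line 1 remove [npjky,yznmb,wrv] add [xvfbz] -> 10 lines: gchjy dibjl xvfbz ror tdrej pwmb dib mgawb zsh euyoh
Hunk 2: at line 1 remove [dibjl] add [ysrik,xjvs] -> 11 lines: gchjy ysrik xjvs xvfbz ror tdrej pwmb dib mgawb zsh euyoh
Hunk 3: at line 4 remove [tdrej] add [clw,sbp,qolb] -> 13 lines: gchjy ysrik xjvs xvfbz ror clw sbp qolb pwmb dib mgawb zsh euyoh
Hunk 4: at line 8 remove [pwmb,dib,mgawb] add [qpw,tntrc,ces] -> 13 lines: gchjy ysrik xjvs xvfbz ror clw sbp qolb qpw tntrc ces zsh euyoh
Hunk 5: at line 5 remove [sbp,qolb,qpw] add [cfx,aafae] -> 12 lines: gchjy ysrik xjvs xvfbz ror clw cfx aafae tntrc ces zsh euyoh
Hunk 6: at line 5 remove [clw,cfx,aafae] add [xzz,rapfg,ncdtq] -> 12 lines: gchjy ysrik xjvs xvfbz ror xzz rapfg ncdtq tntrc ces zsh euyoh
Hunk 7: at line 7 remove [tntrc] add [ejh,mqk] -> 13 lines: gchjy ysrik xjvs xvfbz ror xzz rapfg ncdtq ejh mqk ces zsh euyoh
Final line 9: ejh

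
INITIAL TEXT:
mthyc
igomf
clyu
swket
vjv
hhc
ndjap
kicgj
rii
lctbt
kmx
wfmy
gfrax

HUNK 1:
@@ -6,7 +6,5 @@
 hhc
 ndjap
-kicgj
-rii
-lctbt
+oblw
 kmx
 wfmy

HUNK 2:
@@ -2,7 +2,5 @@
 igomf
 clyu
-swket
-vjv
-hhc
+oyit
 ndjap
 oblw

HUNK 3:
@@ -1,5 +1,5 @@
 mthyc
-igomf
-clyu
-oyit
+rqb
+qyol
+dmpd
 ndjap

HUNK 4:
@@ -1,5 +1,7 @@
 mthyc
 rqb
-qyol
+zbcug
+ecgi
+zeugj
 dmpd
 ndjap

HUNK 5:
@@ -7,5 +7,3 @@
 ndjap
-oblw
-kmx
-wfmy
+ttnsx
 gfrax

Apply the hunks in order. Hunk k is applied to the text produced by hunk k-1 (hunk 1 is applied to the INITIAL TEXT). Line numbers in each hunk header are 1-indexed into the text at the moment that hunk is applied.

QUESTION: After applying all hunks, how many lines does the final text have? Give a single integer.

Hunk 1: at line 6 remove [kicgj,rii,lctbt] add [oblw] -> 11 lines: mthyc igomf clyu swket vjv hhc ndjap oblw kmx wfmy gfrax
Hunk 2: at line 2 remove [swket,vjv,hhc] add [oyit] -> 9 lines: mthyc igomf clyu oyit ndjap oblw kmx wfmy gfrax
Hunk 3: at line 1 remove [igomf,clyu,oyit] add [rqb,qyol,dmpd] -> 9 lines: mthyc rqb qyol dmpd ndjap oblw kmx wfmy gfrax
Hunk 4: at line 1 remove [qyol] add [zbcug,ecgi,zeugj] -> 11 lines: mthyc rqb zbcug ecgi zeugj dmpd ndjap oblw kmx wfmy gfrax
Hunk 5: at line 7 remove [oblw,kmx,wfmy] add [ttnsx] -> 9 lines: mthyc rqb zbcug ecgi zeugj dmpd ndjap ttnsx gfrax
Final line count: 9

Answer: 9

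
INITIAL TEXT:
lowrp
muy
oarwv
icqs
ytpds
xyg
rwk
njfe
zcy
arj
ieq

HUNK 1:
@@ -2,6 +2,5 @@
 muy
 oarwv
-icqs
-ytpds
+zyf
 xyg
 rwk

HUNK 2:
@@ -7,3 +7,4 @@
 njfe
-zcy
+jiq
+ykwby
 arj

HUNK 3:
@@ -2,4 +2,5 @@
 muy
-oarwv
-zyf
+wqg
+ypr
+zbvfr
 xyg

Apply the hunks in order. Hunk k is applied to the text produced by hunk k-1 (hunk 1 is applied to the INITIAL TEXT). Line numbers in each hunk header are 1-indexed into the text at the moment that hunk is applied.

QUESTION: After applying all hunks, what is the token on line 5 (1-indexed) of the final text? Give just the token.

Hunk 1: at line 2 remove [icqs,ytpds] add [zyf] -> 10 lines: lowrp muy oarwv zyf xyg rwk njfe zcy arj ieq
Hunk 2: at line 7 remove [zcy] add [jiq,ykwby] -> 11 lines: lowrp muy oarwv zyf xyg rwk njfe jiq ykwby arj ieq
Hunk 3: at line 2 remove [oarwv,zyf] add [wqg,ypr,zbvfr] -> 12 lines: lowrp muy wqg ypr zbvfr xyg rwk njfe jiq ykwby arj ieq
Final line 5: zbvfr

Answer: zbvfr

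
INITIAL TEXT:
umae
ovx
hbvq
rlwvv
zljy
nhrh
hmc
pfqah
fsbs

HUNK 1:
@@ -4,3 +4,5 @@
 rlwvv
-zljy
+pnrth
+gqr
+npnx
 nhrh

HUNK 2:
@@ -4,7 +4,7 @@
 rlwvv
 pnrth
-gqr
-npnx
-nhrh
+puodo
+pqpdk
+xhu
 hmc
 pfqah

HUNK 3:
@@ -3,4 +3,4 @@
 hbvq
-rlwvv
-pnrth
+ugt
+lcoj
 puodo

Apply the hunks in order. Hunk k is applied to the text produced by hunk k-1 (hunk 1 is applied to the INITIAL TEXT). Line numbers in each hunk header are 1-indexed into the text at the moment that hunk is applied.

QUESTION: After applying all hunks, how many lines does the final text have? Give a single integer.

Answer: 11

Derivation:
Hunk 1: at line 4 remove [zljy] add [pnrth,gqr,npnx] -> 11 lines: umae ovx hbvq rlwvv pnrth gqr npnx nhrh hmc pfqah fsbs
Hunk 2: at line 4 remove [gqr,npnx,nhrh] add [puodo,pqpdk,xhu] -> 11 lines: umae ovx hbvq rlwvv pnrth puodo pqpdk xhu hmc pfqah fsbs
Hunk 3: at line 3 remove [rlwvv,pnrth] add [ugt,lcoj] -> 11 lines: umae ovx hbvq ugt lcoj puodo pqpdk xhu hmc pfqah fsbs
Final line count: 11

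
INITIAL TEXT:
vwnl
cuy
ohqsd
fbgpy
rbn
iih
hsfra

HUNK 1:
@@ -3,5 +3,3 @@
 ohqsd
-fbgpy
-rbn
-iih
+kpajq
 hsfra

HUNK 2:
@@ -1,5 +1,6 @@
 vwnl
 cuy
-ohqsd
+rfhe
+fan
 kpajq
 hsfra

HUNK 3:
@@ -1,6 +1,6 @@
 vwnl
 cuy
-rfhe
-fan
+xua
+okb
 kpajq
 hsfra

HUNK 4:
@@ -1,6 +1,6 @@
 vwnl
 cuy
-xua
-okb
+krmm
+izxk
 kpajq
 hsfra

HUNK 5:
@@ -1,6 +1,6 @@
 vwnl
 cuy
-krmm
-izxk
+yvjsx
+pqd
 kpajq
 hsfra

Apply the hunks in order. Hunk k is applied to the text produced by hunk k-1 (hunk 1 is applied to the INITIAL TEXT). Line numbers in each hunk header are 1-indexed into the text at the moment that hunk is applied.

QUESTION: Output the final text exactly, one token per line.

Answer: vwnl
cuy
yvjsx
pqd
kpajq
hsfra

Derivation:
Hunk 1: at line 3 remove [fbgpy,rbn,iih] add [kpajq] -> 5 lines: vwnl cuy ohqsd kpajq hsfra
Hunk 2: at line 1 remove [ohqsd] add [rfhe,fan] -> 6 lines: vwnl cuy rfhe fan kpajq hsfra
Hunk 3: at line 1 remove [rfhe,fan] add [xua,okb] -> 6 lines: vwnl cuy xua okb kpajq hsfra
Hunk 4: at line 1 remove [xua,okb] add [krmm,izxk] -> 6 lines: vwnl cuy krmm izxk kpajq hsfra
Hunk 5: at line 1 remove [krmm,izxk] add [yvjsx,pqd] -> 6 lines: vwnl cuy yvjsx pqd kpajq hsfra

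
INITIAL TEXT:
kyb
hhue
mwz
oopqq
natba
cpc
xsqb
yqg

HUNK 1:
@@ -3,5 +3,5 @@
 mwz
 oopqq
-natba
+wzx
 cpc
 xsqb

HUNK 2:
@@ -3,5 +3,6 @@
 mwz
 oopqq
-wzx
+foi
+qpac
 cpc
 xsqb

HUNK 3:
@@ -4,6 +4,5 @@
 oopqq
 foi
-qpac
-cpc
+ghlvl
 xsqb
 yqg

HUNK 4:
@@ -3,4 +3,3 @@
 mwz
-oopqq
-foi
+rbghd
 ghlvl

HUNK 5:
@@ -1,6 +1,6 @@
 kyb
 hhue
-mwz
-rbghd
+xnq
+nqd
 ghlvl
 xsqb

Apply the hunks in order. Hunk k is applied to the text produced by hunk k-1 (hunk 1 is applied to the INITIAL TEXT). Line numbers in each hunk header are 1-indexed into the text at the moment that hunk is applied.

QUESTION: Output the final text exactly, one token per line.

Hunk 1: at line 3 remove [natba] add [wzx] -> 8 lines: kyb hhue mwz oopqq wzx cpc xsqb yqg
Hunk 2: at line 3 remove [wzx] add [foi,qpac] -> 9 lines: kyb hhue mwz oopqq foi qpac cpc xsqb yqg
Hunk 3: at line 4 remove [qpac,cpc] add [ghlvl] -> 8 lines: kyb hhue mwz oopqq foi ghlvl xsqb yqg
Hunk 4: at line 3 remove [oopqq,foi] add [rbghd] -> 7 lines: kyb hhue mwz rbghd ghlvl xsqb yqg
Hunk 5: at line 1 remove [mwz,rbghd] add [xnq,nqd] -> 7 lines: kyb hhue xnq nqd ghlvl xsqb yqg

Answer: kyb
hhue
xnq
nqd
ghlvl
xsqb
yqg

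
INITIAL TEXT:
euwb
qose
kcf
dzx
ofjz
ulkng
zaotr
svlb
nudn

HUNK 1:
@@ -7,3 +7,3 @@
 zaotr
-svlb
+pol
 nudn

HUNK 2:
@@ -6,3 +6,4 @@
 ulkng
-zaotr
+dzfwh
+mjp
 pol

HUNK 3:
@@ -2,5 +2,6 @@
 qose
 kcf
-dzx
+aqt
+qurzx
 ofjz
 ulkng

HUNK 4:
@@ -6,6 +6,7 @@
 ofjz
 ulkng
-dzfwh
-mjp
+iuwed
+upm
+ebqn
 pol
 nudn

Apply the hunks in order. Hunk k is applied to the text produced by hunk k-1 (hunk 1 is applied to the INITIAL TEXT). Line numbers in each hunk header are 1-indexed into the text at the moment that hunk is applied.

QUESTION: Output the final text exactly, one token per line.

Hunk 1: at line 7 remove [svlb] add [pol] -> 9 lines: euwb qose kcf dzx ofjz ulkng zaotr pol nudn
Hunk 2: at line 6 remove [zaotr] add [dzfwh,mjp] -> 10 lines: euwb qose kcf dzx ofjz ulkng dzfwh mjp pol nudn
Hunk 3: at line 2 remove [dzx] add [aqt,qurzx] -> 11 lines: euwb qose kcf aqt qurzx ofjz ulkng dzfwh mjp pol nudn
Hunk 4: at line 6 remove [dzfwh,mjp] add [iuwed,upm,ebqn] -> 12 lines: euwb qose kcf aqt qurzx ofjz ulkng iuwed upm ebqn pol nudn

Answer: euwb
qose
kcf
aqt
qurzx
ofjz
ulkng
iuwed
upm
ebqn
pol
nudn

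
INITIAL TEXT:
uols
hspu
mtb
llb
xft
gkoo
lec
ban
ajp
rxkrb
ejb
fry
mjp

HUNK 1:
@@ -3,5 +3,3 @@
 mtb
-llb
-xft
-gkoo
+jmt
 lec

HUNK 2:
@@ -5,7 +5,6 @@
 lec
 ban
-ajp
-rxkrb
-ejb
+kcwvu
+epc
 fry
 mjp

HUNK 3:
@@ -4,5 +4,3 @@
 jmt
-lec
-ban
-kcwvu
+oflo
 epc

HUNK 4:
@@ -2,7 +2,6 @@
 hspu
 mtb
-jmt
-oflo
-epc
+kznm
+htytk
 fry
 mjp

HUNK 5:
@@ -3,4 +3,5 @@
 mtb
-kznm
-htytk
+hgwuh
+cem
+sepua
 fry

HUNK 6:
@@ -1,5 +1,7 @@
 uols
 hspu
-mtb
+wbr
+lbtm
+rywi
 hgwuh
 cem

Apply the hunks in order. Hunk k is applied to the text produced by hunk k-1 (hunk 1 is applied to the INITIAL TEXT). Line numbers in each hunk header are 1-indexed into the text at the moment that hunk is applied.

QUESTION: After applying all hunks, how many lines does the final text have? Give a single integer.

Hunk 1: at line 3 remove [llb,xft,gkoo] add [jmt] -> 11 lines: uols hspu mtb jmt lec ban ajp rxkrb ejb fry mjp
Hunk 2: at line 5 remove [ajp,rxkrb,ejb] add [kcwvu,epc] -> 10 lines: uols hspu mtb jmt lec ban kcwvu epc fry mjp
Hunk 3: at line 4 remove [lec,ban,kcwvu] add [oflo] -> 8 lines: uols hspu mtb jmt oflo epc fry mjp
Hunk 4: at line 2 remove [jmt,oflo,epc] add [kznm,htytk] -> 7 lines: uols hspu mtb kznm htytk fry mjp
Hunk 5: at line 3 remove [kznm,htytk] add [hgwuh,cem,sepua] -> 8 lines: uols hspu mtb hgwuh cem sepua fry mjp
Hunk 6: at line 1 remove [mtb] add [wbr,lbtm,rywi] -> 10 lines: uols hspu wbr lbtm rywi hgwuh cem sepua fry mjp
Final line count: 10

Answer: 10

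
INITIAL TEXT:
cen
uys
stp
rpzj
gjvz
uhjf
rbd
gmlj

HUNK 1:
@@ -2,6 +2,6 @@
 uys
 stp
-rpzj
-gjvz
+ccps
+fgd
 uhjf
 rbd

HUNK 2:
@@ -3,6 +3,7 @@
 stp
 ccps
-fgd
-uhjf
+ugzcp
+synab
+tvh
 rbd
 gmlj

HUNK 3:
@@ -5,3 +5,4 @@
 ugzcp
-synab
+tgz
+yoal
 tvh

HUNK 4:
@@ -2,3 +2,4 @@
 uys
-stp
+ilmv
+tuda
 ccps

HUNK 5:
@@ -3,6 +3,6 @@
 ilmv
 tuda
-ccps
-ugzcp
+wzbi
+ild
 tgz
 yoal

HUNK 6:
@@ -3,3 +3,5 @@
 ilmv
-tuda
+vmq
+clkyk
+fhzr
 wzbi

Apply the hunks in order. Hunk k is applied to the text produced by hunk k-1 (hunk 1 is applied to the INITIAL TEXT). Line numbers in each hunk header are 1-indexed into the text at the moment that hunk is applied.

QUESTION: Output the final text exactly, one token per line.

Answer: cen
uys
ilmv
vmq
clkyk
fhzr
wzbi
ild
tgz
yoal
tvh
rbd
gmlj

Derivation:
Hunk 1: at line 2 remove [rpzj,gjvz] add [ccps,fgd] -> 8 lines: cen uys stp ccps fgd uhjf rbd gmlj
Hunk 2: at line 3 remove [fgd,uhjf] add [ugzcp,synab,tvh] -> 9 lines: cen uys stp ccps ugzcp synab tvh rbd gmlj
Hunk 3: at line 5 remove [synab] add [tgz,yoal] -> 10 lines: cen uys stp ccps ugzcp tgz yoal tvh rbd gmlj
Hunk 4: at line 2 remove [stp] add [ilmv,tuda] -> 11 lines: cen uys ilmv tuda ccps ugzcp tgz yoal tvh rbd gmlj
Hunk 5: at line 3 remove [ccps,ugzcp] add [wzbi,ild] -> 11 lines: cen uys ilmv tuda wzbi ild tgz yoal tvh rbd gmlj
Hunk 6: at line 3 remove [tuda] add [vmq,clkyk,fhzr] -> 13 lines: cen uys ilmv vmq clkyk fhzr wzbi ild tgz yoal tvh rbd gmlj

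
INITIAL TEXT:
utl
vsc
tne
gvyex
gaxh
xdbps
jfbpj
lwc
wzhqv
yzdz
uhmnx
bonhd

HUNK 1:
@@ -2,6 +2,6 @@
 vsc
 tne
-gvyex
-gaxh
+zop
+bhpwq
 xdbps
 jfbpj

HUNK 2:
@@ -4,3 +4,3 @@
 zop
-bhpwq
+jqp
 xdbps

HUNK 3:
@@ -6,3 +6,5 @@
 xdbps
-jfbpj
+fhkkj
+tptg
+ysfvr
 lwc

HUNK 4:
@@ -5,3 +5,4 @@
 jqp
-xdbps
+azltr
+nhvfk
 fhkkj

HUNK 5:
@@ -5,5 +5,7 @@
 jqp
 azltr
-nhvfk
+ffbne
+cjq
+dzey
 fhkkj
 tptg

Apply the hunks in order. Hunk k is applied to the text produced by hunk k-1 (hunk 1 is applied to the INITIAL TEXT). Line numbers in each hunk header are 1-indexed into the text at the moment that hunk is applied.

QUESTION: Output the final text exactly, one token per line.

Hunk 1: at line 2 remove [gvyex,gaxh] add [zop,bhpwq] -> 12 lines: utl vsc tne zop bhpwq xdbps jfbpj lwc wzhqv yzdz uhmnx bonhd
Hunk 2: at line 4 remove [bhpwq] add [jqp] -> 12 lines: utl vsc tne zop jqp xdbps jfbpj lwc wzhqv yzdz uhmnx bonhd
Hunk 3: at line 6 remove [jfbpj] add [fhkkj,tptg,ysfvr] -> 14 lines: utl vsc tne zop jqp xdbps fhkkj tptg ysfvr lwc wzhqv yzdz uhmnx bonhd
Hunk 4: at line 5 remove [xdbps] add [azltr,nhvfk] -> 15 lines: utl vsc tne zop jqp azltr nhvfk fhkkj tptg ysfvr lwc wzhqv yzdz uhmnx bonhd
Hunk 5: at line 5 remove [nhvfk] add [ffbne,cjq,dzey] -> 17 lines: utl vsc tne zop jqp azltr ffbne cjq dzey fhkkj tptg ysfvr lwc wzhqv yzdz uhmnx bonhd

Answer: utl
vsc
tne
zop
jqp
azltr
ffbne
cjq
dzey
fhkkj
tptg
ysfvr
lwc
wzhqv
yzdz
uhmnx
bonhd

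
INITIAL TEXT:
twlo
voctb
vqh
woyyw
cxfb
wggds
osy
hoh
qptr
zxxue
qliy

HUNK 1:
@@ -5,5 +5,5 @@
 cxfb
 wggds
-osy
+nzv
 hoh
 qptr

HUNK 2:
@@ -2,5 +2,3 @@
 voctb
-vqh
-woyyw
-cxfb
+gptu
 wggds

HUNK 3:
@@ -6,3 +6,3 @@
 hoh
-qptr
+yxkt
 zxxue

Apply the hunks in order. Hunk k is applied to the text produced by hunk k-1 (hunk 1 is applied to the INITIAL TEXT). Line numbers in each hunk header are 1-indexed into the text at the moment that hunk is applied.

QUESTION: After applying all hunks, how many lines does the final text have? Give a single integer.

Answer: 9

Derivation:
Hunk 1: at line 5 remove [osy] add [nzv] -> 11 lines: twlo voctb vqh woyyw cxfb wggds nzv hoh qptr zxxue qliy
Hunk 2: at line 2 remove [vqh,woyyw,cxfb] add [gptu] -> 9 lines: twlo voctb gptu wggds nzv hoh qptr zxxue qliy
Hunk 3: at line 6 remove [qptr] add [yxkt] -> 9 lines: twlo voctb gptu wggds nzv hoh yxkt zxxue qliy
Final line count: 9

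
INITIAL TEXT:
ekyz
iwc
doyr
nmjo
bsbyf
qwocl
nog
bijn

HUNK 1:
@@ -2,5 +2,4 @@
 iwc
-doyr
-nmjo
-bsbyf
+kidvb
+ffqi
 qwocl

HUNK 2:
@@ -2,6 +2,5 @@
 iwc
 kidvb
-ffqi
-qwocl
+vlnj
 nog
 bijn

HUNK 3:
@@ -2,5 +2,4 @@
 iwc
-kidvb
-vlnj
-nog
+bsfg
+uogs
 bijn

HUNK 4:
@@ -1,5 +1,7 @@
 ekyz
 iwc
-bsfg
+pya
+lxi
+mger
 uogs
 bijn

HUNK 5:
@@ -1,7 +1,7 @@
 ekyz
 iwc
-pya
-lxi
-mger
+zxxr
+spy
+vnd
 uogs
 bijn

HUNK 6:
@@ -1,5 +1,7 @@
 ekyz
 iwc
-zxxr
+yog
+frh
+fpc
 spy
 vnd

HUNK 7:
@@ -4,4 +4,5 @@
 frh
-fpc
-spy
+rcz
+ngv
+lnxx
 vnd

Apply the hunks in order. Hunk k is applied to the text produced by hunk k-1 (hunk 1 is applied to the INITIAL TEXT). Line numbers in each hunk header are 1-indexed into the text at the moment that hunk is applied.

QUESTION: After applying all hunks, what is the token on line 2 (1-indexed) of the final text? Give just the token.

Hunk 1: at line 2 remove [doyr,nmjo,bsbyf] add [kidvb,ffqi] -> 7 lines: ekyz iwc kidvb ffqi qwocl nog bijn
Hunk 2: at line 2 remove [ffqi,qwocl] add [vlnj] -> 6 lines: ekyz iwc kidvb vlnj nog bijn
Hunk 3: at line 2 remove [kidvb,vlnj,nog] add [bsfg,uogs] -> 5 lines: ekyz iwc bsfg uogs bijn
Hunk 4: at line 1 remove [bsfg] add [pya,lxi,mger] -> 7 lines: ekyz iwc pya lxi mger uogs bijn
Hunk 5: at line 1 remove [pya,lxi,mger] add [zxxr,spy,vnd] -> 7 lines: ekyz iwc zxxr spy vnd uogs bijn
Hunk 6: at line 1 remove [zxxr] add [yog,frh,fpc] -> 9 lines: ekyz iwc yog frh fpc spy vnd uogs bijn
Hunk 7: at line 4 remove [fpc,spy] add [rcz,ngv,lnxx] -> 10 lines: ekyz iwc yog frh rcz ngv lnxx vnd uogs bijn
Final line 2: iwc

Answer: iwc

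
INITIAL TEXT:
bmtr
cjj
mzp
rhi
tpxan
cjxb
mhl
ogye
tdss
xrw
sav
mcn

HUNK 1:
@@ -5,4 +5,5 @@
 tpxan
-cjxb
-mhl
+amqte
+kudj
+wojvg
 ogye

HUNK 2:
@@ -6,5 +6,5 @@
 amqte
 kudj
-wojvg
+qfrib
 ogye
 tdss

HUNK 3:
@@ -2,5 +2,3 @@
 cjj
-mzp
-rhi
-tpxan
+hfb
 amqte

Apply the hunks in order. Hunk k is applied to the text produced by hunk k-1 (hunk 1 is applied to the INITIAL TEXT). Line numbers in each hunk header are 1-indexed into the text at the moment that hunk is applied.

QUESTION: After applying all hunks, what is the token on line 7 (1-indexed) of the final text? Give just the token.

Hunk 1: at line 5 remove [cjxb,mhl] add [amqte,kudj,wojvg] -> 13 lines: bmtr cjj mzp rhi tpxan amqte kudj wojvg ogye tdss xrw sav mcn
Hunk 2: at line 6 remove [wojvg] add [qfrib] -> 13 lines: bmtr cjj mzp rhi tpxan amqte kudj qfrib ogye tdss xrw sav mcn
Hunk 3: at line 2 remove [mzp,rhi,tpxan] add [hfb] -> 11 lines: bmtr cjj hfb amqte kudj qfrib ogye tdss xrw sav mcn
Final line 7: ogye

Answer: ogye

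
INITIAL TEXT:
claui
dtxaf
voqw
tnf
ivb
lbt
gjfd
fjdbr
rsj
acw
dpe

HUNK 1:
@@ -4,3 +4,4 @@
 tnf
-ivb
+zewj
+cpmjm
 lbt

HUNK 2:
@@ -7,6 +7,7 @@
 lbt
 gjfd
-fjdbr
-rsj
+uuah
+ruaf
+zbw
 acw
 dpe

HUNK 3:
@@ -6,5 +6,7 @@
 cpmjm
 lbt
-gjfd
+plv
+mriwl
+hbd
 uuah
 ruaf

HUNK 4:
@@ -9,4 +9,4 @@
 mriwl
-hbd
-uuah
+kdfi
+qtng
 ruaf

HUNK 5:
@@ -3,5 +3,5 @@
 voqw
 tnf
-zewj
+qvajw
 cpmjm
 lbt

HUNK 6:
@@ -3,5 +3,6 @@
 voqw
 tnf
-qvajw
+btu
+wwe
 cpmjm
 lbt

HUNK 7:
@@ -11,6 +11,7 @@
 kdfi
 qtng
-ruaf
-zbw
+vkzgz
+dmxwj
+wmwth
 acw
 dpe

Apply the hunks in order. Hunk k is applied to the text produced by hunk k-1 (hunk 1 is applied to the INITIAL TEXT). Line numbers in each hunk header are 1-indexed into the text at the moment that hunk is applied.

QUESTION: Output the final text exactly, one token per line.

Answer: claui
dtxaf
voqw
tnf
btu
wwe
cpmjm
lbt
plv
mriwl
kdfi
qtng
vkzgz
dmxwj
wmwth
acw
dpe

Derivation:
Hunk 1: at line 4 remove [ivb] add [zewj,cpmjm] -> 12 lines: claui dtxaf voqw tnf zewj cpmjm lbt gjfd fjdbr rsj acw dpe
Hunk 2: at line 7 remove [fjdbr,rsj] add [uuah,ruaf,zbw] -> 13 lines: claui dtxaf voqw tnf zewj cpmjm lbt gjfd uuah ruaf zbw acw dpe
Hunk 3: at line 6 remove [gjfd] add [plv,mriwl,hbd] -> 15 lines: claui dtxaf voqw tnf zewj cpmjm lbt plv mriwl hbd uuah ruaf zbw acw dpe
Hunk 4: at line 9 remove [hbd,uuah] add [kdfi,qtng] -> 15 lines: claui dtxaf voqw tnf zewj cpmjm lbt plv mriwl kdfi qtng ruaf zbw acw dpe
Hunk 5: at line 3 remove [zewj] add [qvajw] -> 15 lines: claui dtxaf voqw tnf qvajw cpmjm lbt plv mriwl kdfi qtng ruaf zbw acw dpe
Hunk 6: at line 3 remove [qvajw] add [btu,wwe] -> 16 lines: claui dtxaf voqw tnf btu wwe cpmjm lbt plv mriwl kdfi qtng ruaf zbw acw dpe
Hunk 7: at line 11 remove [ruaf,zbw] add [vkzgz,dmxwj,wmwth] -> 17 lines: claui dtxaf voqw tnf btu wwe cpmjm lbt plv mriwl kdfi qtng vkzgz dmxwj wmwth acw dpe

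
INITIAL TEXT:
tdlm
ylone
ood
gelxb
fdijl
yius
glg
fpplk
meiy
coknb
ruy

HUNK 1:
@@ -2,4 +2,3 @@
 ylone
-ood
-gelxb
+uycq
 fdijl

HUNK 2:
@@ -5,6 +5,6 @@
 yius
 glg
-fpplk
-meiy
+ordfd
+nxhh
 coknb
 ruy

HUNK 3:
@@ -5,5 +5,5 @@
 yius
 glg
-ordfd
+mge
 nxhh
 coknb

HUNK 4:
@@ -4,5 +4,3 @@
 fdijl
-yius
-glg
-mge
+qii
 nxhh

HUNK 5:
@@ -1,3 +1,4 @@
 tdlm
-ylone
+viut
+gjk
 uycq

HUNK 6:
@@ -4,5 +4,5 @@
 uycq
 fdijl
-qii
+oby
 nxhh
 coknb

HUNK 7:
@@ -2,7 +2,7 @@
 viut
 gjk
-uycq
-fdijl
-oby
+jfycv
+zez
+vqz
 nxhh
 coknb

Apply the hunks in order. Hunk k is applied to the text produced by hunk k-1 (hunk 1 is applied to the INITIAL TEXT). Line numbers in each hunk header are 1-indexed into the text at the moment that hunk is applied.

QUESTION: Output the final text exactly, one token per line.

Answer: tdlm
viut
gjk
jfycv
zez
vqz
nxhh
coknb
ruy

Derivation:
Hunk 1: at line 2 remove [ood,gelxb] add [uycq] -> 10 lines: tdlm ylone uycq fdijl yius glg fpplk meiy coknb ruy
Hunk 2: at line 5 remove [fpplk,meiy] add [ordfd,nxhh] -> 10 lines: tdlm ylone uycq fdijl yius glg ordfd nxhh coknb ruy
Hunk 3: at line 5 remove [ordfd] add [mge] -> 10 lines: tdlm ylone uycq fdijl yius glg mge nxhh coknb ruy
Hunk 4: at line 4 remove [yius,glg,mge] add [qii] -> 8 lines: tdlm ylone uycq fdijl qii nxhh coknb ruy
Hunk 5: at line 1 remove [ylone] add [viut,gjk] -> 9 lines: tdlm viut gjk uycq fdijl qii nxhh coknb ruy
Hunk 6: at line 4 remove [qii] add [oby] -> 9 lines: tdlm viut gjk uycq fdijl oby nxhh coknb ruy
Hunk 7: at line 2 remove [uycq,fdijl,oby] add [jfycv,zez,vqz] -> 9 lines: tdlm viut gjk jfycv zez vqz nxhh coknb ruy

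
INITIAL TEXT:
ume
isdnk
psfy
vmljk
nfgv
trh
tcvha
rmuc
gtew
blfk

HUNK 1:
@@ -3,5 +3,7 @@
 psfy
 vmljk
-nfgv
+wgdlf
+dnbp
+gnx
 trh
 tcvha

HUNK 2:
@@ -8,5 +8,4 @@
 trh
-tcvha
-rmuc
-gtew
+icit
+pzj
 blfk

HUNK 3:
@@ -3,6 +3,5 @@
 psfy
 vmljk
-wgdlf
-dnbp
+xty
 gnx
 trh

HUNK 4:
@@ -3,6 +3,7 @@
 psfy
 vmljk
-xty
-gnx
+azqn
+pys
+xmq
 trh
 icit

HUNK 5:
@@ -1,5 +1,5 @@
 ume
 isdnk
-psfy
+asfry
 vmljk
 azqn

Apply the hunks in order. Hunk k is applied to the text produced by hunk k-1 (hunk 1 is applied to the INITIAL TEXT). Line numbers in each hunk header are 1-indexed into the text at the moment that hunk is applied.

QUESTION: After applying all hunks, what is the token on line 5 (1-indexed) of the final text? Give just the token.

Answer: azqn

Derivation:
Hunk 1: at line 3 remove [nfgv] add [wgdlf,dnbp,gnx] -> 12 lines: ume isdnk psfy vmljk wgdlf dnbp gnx trh tcvha rmuc gtew blfk
Hunk 2: at line 8 remove [tcvha,rmuc,gtew] add [icit,pzj] -> 11 lines: ume isdnk psfy vmljk wgdlf dnbp gnx trh icit pzj blfk
Hunk 3: at line 3 remove [wgdlf,dnbp] add [xty] -> 10 lines: ume isdnk psfy vmljk xty gnx trh icit pzj blfk
Hunk 4: at line 3 remove [xty,gnx] add [azqn,pys,xmq] -> 11 lines: ume isdnk psfy vmljk azqn pys xmq trh icit pzj blfk
Hunk 5: at line 1 remove [psfy] add [asfry] -> 11 lines: ume isdnk asfry vmljk azqn pys xmq trh icit pzj blfk
Final line 5: azqn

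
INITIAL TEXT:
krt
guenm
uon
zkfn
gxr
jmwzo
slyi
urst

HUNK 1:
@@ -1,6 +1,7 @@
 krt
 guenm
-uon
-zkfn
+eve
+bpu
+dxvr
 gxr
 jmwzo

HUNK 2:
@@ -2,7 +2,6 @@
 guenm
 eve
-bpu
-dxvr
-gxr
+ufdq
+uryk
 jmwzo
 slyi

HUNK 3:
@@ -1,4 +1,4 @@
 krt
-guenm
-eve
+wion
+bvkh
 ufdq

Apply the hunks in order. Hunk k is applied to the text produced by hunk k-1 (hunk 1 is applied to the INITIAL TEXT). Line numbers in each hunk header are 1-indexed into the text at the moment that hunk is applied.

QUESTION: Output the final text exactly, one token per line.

Hunk 1: at line 1 remove [uon,zkfn] add [eve,bpu,dxvr] -> 9 lines: krt guenm eve bpu dxvr gxr jmwzo slyi urst
Hunk 2: at line 2 remove [bpu,dxvr,gxr] add [ufdq,uryk] -> 8 lines: krt guenm eve ufdq uryk jmwzo slyi urst
Hunk 3: at line 1 remove [guenm,eve] add [wion,bvkh] -> 8 lines: krt wion bvkh ufdq uryk jmwzo slyi urst

Answer: krt
wion
bvkh
ufdq
uryk
jmwzo
slyi
urst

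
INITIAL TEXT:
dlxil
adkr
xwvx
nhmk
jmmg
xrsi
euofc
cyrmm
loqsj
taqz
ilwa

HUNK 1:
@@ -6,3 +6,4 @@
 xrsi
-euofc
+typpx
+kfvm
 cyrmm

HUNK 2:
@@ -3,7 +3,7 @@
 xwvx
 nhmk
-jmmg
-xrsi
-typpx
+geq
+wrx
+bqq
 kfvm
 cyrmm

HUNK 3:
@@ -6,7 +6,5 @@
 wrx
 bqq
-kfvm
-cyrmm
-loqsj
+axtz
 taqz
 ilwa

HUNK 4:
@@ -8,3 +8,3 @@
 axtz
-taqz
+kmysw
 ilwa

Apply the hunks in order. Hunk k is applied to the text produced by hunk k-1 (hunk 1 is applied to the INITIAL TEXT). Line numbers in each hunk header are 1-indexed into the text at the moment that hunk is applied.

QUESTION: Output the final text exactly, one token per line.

Hunk 1: at line 6 remove [euofc] add [typpx,kfvm] -> 12 lines: dlxil adkr xwvx nhmk jmmg xrsi typpx kfvm cyrmm loqsj taqz ilwa
Hunk 2: at line 3 remove [jmmg,xrsi,typpx] add [geq,wrx,bqq] -> 12 lines: dlxil adkr xwvx nhmk geq wrx bqq kfvm cyrmm loqsj taqz ilwa
Hunk 3: at line 6 remove [kfvm,cyrmm,loqsj] add [axtz] -> 10 lines: dlxil adkr xwvx nhmk geq wrx bqq axtz taqz ilwa
Hunk 4: at line 8 remove [taqz] add [kmysw] -> 10 lines: dlxil adkr xwvx nhmk geq wrx bqq axtz kmysw ilwa

Answer: dlxil
adkr
xwvx
nhmk
geq
wrx
bqq
axtz
kmysw
ilwa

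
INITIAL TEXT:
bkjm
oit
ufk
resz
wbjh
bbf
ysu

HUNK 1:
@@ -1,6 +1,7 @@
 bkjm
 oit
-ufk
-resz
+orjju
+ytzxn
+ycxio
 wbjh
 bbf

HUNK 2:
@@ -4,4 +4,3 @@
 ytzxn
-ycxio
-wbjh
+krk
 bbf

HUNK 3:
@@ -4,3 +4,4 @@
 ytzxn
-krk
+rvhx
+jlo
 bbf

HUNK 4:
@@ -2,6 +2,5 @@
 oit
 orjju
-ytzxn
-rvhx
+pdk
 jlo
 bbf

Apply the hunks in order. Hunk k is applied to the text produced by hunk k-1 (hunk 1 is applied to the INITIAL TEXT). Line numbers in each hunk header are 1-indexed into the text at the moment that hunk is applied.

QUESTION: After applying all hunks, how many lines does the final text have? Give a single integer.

Hunk 1: at line 1 remove [ufk,resz] add [orjju,ytzxn,ycxio] -> 8 lines: bkjm oit orjju ytzxn ycxio wbjh bbf ysu
Hunk 2: at line 4 remove [ycxio,wbjh] add [krk] -> 7 lines: bkjm oit orjju ytzxn krk bbf ysu
Hunk 3: at line 4 remove [krk] add [rvhx,jlo] -> 8 lines: bkjm oit orjju ytzxn rvhx jlo bbf ysu
Hunk 4: at line 2 remove [ytzxn,rvhx] add [pdk] -> 7 lines: bkjm oit orjju pdk jlo bbf ysu
Final line count: 7

Answer: 7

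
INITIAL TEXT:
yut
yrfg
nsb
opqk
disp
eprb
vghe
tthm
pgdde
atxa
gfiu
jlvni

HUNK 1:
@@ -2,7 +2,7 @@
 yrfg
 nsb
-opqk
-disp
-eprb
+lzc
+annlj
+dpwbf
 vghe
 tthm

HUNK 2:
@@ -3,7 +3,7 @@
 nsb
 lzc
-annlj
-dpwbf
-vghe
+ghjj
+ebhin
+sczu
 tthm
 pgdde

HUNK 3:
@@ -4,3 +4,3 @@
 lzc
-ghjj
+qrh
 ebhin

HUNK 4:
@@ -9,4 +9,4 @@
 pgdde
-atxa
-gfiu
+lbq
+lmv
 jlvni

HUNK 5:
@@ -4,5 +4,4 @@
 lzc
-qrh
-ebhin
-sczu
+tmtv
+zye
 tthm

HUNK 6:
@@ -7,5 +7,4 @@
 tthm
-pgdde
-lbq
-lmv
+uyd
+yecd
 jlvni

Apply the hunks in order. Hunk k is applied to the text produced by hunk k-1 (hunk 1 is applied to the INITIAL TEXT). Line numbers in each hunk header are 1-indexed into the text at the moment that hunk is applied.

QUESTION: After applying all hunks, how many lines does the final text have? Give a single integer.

Answer: 10

Derivation:
Hunk 1: at line 2 remove [opqk,disp,eprb] add [lzc,annlj,dpwbf] -> 12 lines: yut yrfg nsb lzc annlj dpwbf vghe tthm pgdde atxa gfiu jlvni
Hunk 2: at line 3 remove [annlj,dpwbf,vghe] add [ghjj,ebhin,sczu] -> 12 lines: yut yrfg nsb lzc ghjj ebhin sczu tthm pgdde atxa gfiu jlvni
Hunk 3: at line 4 remove [ghjj] add [qrh] -> 12 lines: yut yrfg nsb lzc qrh ebhin sczu tthm pgdde atxa gfiu jlvni
Hunk 4: at line 9 remove [atxa,gfiu] add [lbq,lmv] -> 12 lines: yut yrfg nsb lzc qrh ebhin sczu tthm pgdde lbq lmv jlvni
Hunk 5: at line 4 remove [qrh,ebhin,sczu] add [tmtv,zye] -> 11 lines: yut yrfg nsb lzc tmtv zye tthm pgdde lbq lmv jlvni
Hunk 6: at line 7 remove [pgdde,lbq,lmv] add [uyd,yecd] -> 10 lines: yut yrfg nsb lzc tmtv zye tthm uyd yecd jlvni
Final line count: 10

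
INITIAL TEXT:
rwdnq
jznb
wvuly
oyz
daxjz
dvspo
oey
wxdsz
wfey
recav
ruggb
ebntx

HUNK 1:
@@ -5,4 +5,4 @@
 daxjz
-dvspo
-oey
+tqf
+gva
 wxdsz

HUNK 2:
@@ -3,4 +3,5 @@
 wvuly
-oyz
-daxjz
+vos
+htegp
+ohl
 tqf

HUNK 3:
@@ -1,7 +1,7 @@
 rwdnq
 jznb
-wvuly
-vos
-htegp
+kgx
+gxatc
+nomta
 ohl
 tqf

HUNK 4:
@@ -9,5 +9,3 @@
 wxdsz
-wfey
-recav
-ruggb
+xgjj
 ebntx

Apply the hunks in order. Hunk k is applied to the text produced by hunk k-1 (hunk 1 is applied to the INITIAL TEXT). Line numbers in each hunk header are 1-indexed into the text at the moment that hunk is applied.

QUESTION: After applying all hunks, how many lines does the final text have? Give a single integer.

Hunk 1: at line 5 remove [dvspo,oey] add [tqf,gva] -> 12 lines: rwdnq jznb wvuly oyz daxjz tqf gva wxdsz wfey recav ruggb ebntx
Hunk 2: at line 3 remove [oyz,daxjz] add [vos,htegp,ohl] -> 13 lines: rwdnq jznb wvuly vos htegp ohl tqf gva wxdsz wfey recav ruggb ebntx
Hunk 3: at line 1 remove [wvuly,vos,htegp] add [kgx,gxatc,nomta] -> 13 lines: rwdnq jznb kgx gxatc nomta ohl tqf gva wxdsz wfey recav ruggb ebntx
Hunk 4: at line 9 remove [wfey,recav,ruggb] add [xgjj] -> 11 lines: rwdnq jznb kgx gxatc nomta ohl tqf gva wxdsz xgjj ebntx
Final line count: 11

Answer: 11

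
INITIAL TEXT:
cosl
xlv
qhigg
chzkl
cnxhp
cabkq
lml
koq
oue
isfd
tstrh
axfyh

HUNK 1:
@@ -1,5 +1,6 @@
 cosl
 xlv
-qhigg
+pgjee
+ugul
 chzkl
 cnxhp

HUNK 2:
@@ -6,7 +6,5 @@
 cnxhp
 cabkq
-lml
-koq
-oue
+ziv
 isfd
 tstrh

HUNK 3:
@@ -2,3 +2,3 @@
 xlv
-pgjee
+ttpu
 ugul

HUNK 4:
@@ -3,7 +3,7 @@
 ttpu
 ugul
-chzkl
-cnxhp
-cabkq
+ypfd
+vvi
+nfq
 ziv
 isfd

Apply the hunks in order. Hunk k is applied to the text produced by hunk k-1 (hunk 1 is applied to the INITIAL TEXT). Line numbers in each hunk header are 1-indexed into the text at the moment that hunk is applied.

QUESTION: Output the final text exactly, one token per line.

Hunk 1: at line 1 remove [qhigg] add [pgjee,ugul] -> 13 lines: cosl xlv pgjee ugul chzkl cnxhp cabkq lml koq oue isfd tstrh axfyh
Hunk 2: at line 6 remove [lml,koq,oue] add [ziv] -> 11 lines: cosl xlv pgjee ugul chzkl cnxhp cabkq ziv isfd tstrh axfyh
Hunk 3: at line 2 remove [pgjee] add [ttpu] -> 11 lines: cosl xlv ttpu ugul chzkl cnxhp cabkq ziv isfd tstrh axfyh
Hunk 4: at line 3 remove [chzkl,cnxhp,cabkq] add [ypfd,vvi,nfq] -> 11 lines: cosl xlv ttpu ugul ypfd vvi nfq ziv isfd tstrh axfyh

Answer: cosl
xlv
ttpu
ugul
ypfd
vvi
nfq
ziv
isfd
tstrh
axfyh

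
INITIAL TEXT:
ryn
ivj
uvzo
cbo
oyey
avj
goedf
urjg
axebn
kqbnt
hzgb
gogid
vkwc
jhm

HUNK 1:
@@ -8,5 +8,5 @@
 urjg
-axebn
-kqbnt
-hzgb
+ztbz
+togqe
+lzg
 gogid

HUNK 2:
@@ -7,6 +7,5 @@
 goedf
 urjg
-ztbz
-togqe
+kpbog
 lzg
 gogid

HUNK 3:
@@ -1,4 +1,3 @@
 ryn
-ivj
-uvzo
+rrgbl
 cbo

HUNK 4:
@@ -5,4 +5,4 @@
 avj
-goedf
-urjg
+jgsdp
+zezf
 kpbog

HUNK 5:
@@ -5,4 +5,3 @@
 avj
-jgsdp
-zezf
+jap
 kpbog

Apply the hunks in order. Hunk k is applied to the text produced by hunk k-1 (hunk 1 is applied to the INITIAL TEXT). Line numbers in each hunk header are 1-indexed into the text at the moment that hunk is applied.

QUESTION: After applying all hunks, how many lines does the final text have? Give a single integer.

Answer: 11

Derivation:
Hunk 1: at line 8 remove [axebn,kqbnt,hzgb] add [ztbz,togqe,lzg] -> 14 lines: ryn ivj uvzo cbo oyey avj goedf urjg ztbz togqe lzg gogid vkwc jhm
Hunk 2: at line 7 remove [ztbz,togqe] add [kpbog] -> 13 lines: ryn ivj uvzo cbo oyey avj goedf urjg kpbog lzg gogid vkwc jhm
Hunk 3: at line 1 remove [ivj,uvzo] add [rrgbl] -> 12 lines: ryn rrgbl cbo oyey avj goedf urjg kpbog lzg gogid vkwc jhm
Hunk 4: at line 5 remove [goedf,urjg] add [jgsdp,zezf] -> 12 lines: ryn rrgbl cbo oyey avj jgsdp zezf kpbog lzg gogid vkwc jhm
Hunk 5: at line 5 remove [jgsdp,zezf] add [jap] -> 11 lines: ryn rrgbl cbo oyey avj jap kpbog lzg gogid vkwc jhm
Final line count: 11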